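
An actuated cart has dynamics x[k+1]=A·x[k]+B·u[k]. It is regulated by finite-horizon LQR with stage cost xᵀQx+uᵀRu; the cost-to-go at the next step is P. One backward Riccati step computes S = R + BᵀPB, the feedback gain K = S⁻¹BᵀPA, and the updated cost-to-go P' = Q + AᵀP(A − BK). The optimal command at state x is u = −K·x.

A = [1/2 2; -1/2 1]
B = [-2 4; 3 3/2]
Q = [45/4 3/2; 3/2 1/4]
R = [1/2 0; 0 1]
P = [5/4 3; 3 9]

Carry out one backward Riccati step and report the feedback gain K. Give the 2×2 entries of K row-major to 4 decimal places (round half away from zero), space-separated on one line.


BᵀP = [6.5000 21.0000; 9.5000 25.5000]
S = R + BᵀPB = [1/2 0; 0 1] + [50.0000 57.5000; 57.5000 76.2500] = [50.5000 57.5000; 57.5000 77.2500]
BᵀPA = [-7.2500 34.0000; -8.0000 44.5000]
K = S⁻¹·BᵀPA = [-0.1682 0.1139; 0.0216 0.4913]
A−BK = [0.0770 0.2627; -0.0278 -0.0786]
AᵀP(A−BK) = [0.0161 0.0059; 0.0059 0.2658]
P' = Q + AᵀP(A−BK) = [11.2661 1.5059; 1.5059 0.5158]
tr(P') = 11.7820

-0.1682 0.1139 0.0216 0.4913


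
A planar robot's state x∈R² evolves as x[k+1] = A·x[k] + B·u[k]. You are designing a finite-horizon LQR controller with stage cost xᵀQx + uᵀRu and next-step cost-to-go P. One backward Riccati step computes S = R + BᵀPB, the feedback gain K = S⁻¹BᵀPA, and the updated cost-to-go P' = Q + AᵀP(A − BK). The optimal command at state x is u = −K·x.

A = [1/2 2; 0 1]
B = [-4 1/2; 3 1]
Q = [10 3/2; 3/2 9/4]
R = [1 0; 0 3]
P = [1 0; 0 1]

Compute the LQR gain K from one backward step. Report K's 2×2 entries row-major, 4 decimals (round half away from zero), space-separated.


BᵀP = [-4.0000 3.0000; 0.5000 1.0000]
S = R + BᵀPB = [1 0; 0 3] + [25.0000 1.0000; 1.0000 1.2500] = [26.0000 1.0000; 1.0000 4.2500]
BᵀPA = [-2.0000 -5.0000; 0.2500 2.0000]
K = S⁻¹·BᵀPA = [-0.0799 -0.2123; 0.0776 0.5205]
A−BK = [0.1416 0.8904; 0.1621 1.1164]
AᵀP(A−BK) = [0.0708 0.4452; 0.4452 2.8973]
P' = Q + AᵀP(A−BK) = [10.0708 1.9452; 1.9452 5.1473]
tr(P') = 15.2180

-0.0799 -0.2123 0.0776 0.5205


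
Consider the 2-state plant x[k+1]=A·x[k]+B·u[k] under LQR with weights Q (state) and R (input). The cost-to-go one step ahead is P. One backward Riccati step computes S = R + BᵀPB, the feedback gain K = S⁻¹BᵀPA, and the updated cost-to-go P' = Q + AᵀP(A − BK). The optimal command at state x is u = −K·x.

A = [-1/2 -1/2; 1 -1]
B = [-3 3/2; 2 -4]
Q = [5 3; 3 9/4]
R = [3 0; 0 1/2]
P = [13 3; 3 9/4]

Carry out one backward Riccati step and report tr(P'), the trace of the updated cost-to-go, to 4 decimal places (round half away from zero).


7.8014

BᵀP = [-33.0000 -4.5000; 7.5000 -4.5000]
S = R + BᵀPB = [3 0; 0 1/2] + [90.0000 -31.5000; -31.5000 29.2500] = [93.0000 -31.5000; -31.5000 29.7500]
BᵀPA = [12.0000 21.0000; -8.2500 0.7500]
K = S⁻¹·BᵀPA = [0.0547 0.3654; -0.2194 0.4121]
A−BK = [-0.0068 -0.0220; 0.0131 -0.0824]
AᵀP(A−BK) = [0.0335 0.0151; 0.0151 0.5179]
P' = Q + AᵀP(A−BK) = [5.0335 3.0151; 3.0151 2.7679]
tr(P') = 7.8014


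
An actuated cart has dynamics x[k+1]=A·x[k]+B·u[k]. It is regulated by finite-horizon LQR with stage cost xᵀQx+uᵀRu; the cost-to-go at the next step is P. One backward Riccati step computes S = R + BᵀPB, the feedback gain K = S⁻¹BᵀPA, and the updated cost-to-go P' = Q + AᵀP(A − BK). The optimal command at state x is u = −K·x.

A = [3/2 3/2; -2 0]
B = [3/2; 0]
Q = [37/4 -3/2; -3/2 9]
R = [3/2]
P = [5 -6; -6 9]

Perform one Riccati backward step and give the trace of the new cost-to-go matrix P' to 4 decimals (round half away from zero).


BᵀP = [7.5000 -9.0000]
S = R + BᵀPB = [3/2] + [11.2500] = [12.7500]
BᵀPA = [29.2500 11.2500]
K = S⁻¹·BᵀPA = [2.2941 0.8824]
A−BK = [-1.9412 0.1765; -2.0000 0.0000]
AᵀP(A−BK) = [16.1471 3.4412; 3.4412 1.3235]
P' = Q + AᵀP(A−BK) = [25.3971 1.9412; 1.9412 10.3235]
tr(P') = 35.7206

35.7206


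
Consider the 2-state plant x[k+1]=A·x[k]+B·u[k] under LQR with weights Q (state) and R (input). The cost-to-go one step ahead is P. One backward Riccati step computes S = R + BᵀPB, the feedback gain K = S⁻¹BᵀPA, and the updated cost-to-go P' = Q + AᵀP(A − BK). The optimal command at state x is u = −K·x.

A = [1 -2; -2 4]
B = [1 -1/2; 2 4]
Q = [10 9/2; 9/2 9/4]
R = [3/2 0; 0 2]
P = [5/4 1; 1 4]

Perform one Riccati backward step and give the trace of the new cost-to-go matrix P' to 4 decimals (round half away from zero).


BᵀP = [3.2500 9.0000; 3.3750 15.5000]
S = R + BᵀPB = [3/2 0; 0 2] + [21.2500 34.3750; 34.3750 60.3125] = [22.7500 34.3750; 34.3750 62.3125]
BᵀPA = [-14.7500 29.5000; -27.6250 55.2500]
K = S⁻¹·BᵀPA = [0.1293 -0.2585; -0.5146 1.0293]
A−BK = [0.6134 -1.2269; -0.2000 0.3999]
AᵀP(A−BK) = [0.9397 -1.8795; -1.8795 3.7590]
P' = Q + AᵀP(A−BK) = [10.9397 2.6205; 2.6205 6.0090]
tr(P') = 16.9487

16.9487


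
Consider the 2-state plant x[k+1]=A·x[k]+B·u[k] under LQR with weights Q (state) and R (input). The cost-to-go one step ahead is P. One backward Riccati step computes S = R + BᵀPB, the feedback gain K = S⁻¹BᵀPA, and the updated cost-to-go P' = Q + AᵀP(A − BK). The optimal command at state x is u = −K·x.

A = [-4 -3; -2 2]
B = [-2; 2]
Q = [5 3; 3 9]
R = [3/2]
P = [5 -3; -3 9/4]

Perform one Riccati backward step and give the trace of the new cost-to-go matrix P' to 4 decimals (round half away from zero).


BᵀP = [-16.0000 10.5000]
S = R + BᵀPB = [3/2] + [53.0000] = [54.5000]
BᵀPA = [43.0000 69.0000]
K = S⁻¹·BᵀPA = [0.7890 1.2661]
A−BK = [-2.4220 -0.4679; -3.5780 -0.5321]
AᵀP(A−BK) = [7.0734 2.5596; 2.5596 2.6422]
P' = Q + AᵀP(A−BK) = [12.0734 5.5596; 5.5596 11.6422]
tr(P') = 23.7156

23.7156


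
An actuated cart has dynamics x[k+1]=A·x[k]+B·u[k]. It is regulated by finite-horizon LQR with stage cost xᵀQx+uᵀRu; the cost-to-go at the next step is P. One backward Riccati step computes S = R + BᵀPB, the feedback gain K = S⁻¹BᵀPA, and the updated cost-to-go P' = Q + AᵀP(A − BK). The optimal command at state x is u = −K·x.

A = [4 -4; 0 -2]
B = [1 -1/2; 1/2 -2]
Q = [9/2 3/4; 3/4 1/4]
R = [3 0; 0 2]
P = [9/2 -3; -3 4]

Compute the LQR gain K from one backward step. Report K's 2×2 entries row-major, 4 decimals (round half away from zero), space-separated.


2.0851 -1.8106 1.0634 -0.0834

BᵀP = [3.0000 -1.0000; 3.7500 -6.5000]
S = R + BᵀPB = [3 0; 0 2] + [2.5000 0.5000; 0.5000 11.1250] = [5.5000 0.5000; 0.5000 13.1250]
BᵀPA = [12.0000 -10.0000; 15.0000 -2.0000]
K = S⁻¹·BᵀPA = [2.0851 -1.8106; 1.0634 -0.0834]
A−BK = [2.4466 -2.2311; 1.0843 -1.2615]
AᵀP(A−BK) = [31.0269 -25.0217; -25.0217 21.7272]
P' = Q + AᵀP(A−BK) = [35.5269 -24.2717; -24.2717 21.9772]
tr(P') = 57.5041


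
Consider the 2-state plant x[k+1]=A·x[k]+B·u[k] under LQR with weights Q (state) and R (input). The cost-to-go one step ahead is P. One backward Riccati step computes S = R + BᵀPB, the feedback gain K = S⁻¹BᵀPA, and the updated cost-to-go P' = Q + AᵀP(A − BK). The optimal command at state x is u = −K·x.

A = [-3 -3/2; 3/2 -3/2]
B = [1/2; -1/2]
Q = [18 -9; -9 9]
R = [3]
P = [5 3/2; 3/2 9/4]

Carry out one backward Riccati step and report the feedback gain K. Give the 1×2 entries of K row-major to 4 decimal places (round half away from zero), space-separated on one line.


BᵀP = [1.7500 -0.3750]
S = R + BᵀPB = [3] + [1.0625] = [4.0625]
BᵀPA = [-5.8125 -2.0625]
K = S⁻¹·BᵀPA = [-1.4308 -0.5077]
A−BK = [-2.2846 -1.2462; 0.7846 -1.7538]
AᵀP(A−BK) = [28.2462 17.8615; 17.8615 22.0154]
P' = Q + AᵀP(A−BK) = [46.2462 8.8615; 8.8615 31.0154]
tr(P') = 77.2615

-1.4308 -0.5077


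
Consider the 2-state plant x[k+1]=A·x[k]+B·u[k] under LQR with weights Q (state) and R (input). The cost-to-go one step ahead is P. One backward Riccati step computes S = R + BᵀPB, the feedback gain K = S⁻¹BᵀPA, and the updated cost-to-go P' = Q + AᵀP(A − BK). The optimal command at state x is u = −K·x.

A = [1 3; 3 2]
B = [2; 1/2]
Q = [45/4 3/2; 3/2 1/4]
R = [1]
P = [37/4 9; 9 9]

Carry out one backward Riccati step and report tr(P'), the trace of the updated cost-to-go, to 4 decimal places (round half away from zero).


19.2876

BᵀP = [23.0000 22.5000]
S = R + BᵀPB = [1] + [57.2500] = [58.2500]
BᵀPA = [90.5000 114.0000]
K = S⁻¹·BᵀPA = [1.5536 1.9571]
A−BK = [-2.1073 -0.9142; 2.2232 1.0215]
AᵀP(A−BK) = [3.6448 3.6341; 3.6341 4.1427]
P' = Q + AᵀP(A−BK) = [14.8948 5.1341; 5.1341 4.3927]
tr(P') = 19.2876


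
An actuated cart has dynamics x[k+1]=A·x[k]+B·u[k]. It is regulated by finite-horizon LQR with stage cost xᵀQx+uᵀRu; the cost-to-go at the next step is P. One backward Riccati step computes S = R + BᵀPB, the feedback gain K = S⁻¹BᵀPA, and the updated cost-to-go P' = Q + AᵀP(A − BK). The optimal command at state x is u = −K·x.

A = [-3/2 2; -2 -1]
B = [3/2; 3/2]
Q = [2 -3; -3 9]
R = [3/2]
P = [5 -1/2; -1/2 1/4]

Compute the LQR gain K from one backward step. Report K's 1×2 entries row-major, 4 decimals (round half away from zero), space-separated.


-0.8475 1.2542

BᵀP = [6.7500 -0.3750]
S = R + BᵀPB = [3/2] + [9.5625] = [11.0625]
BᵀPA = [-9.3750 13.8750]
K = S⁻¹·BᵀPA = [-0.8475 1.2542]
A−BK = [-0.2288 0.1186; -0.7288 -2.8814]
AᵀP(A−BK) = [1.3051 -1.4915; -1.4915 4.8475]
P' = Q + AᵀP(A−BK) = [3.3051 -4.4915; -4.4915 13.8475]
tr(P') = 17.1525


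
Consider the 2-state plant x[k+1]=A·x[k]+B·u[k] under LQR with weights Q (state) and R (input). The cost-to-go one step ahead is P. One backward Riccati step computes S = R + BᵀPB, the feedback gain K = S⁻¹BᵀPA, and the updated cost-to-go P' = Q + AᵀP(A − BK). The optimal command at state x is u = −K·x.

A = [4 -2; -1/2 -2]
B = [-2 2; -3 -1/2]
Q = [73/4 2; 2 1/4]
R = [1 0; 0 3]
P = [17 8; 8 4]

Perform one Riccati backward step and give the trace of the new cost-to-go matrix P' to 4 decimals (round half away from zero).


22.4284

BᵀP = [-58.0000 -28.0000; 30.0000 14.0000]
S = R + BᵀPB = [1 0; 0 3] + [200.0000 -102.0000; -102.0000 53.0000] = [201.0000 -102.0000; -102.0000 56.0000]
BᵀPA = [-218.0000 172.0000; 113.0000 -88.0000]
K = S⁻¹·BᵀPA = [-0.8005 0.7700; 0.5599 -0.1690]
A−BK = [1.2793 -0.1221; -2.6215 0.2254]
AᵀP(A−BK) = [3.2336 -1.0516; -1.0516 0.6948]
P' = Q + AᵀP(A−BK) = [21.4836 0.9484; 0.9484 0.9448]
tr(P') = 22.4284


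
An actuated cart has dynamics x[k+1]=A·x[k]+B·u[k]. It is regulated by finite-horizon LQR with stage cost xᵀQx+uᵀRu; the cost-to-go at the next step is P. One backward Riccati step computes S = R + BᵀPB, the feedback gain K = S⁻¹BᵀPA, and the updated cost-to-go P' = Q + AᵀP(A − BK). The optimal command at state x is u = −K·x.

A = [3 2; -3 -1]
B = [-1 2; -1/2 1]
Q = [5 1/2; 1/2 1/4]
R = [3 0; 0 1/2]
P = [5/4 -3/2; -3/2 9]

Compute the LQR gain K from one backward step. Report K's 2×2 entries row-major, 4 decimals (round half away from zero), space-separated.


0.1415 0.0377 -1.6981 -0.4528

BᵀP = [-0.5000 -3.0000; 1.0000 6.0000]
S = R + BᵀPB = [3 0; 0 1/2] + [2.0000 -4.0000; -4.0000 8.0000] = [5.0000 -4.0000; -4.0000 8.5000]
BᵀPA = [7.5000 2.0000; -15.0000 -4.0000]
K = S⁻¹·BᵀPA = [0.1415 0.0377; -1.6981 -0.4528]
A−BK = [6.5377 2.9434; -1.2311 -0.5283]
AᵀP(A−BK) = [92.7170 40.9245; 40.9245 18.1132]
P' = Q + AᵀP(A−BK) = [97.7170 41.4245; 41.4245 18.3632]
tr(P') = 116.0802


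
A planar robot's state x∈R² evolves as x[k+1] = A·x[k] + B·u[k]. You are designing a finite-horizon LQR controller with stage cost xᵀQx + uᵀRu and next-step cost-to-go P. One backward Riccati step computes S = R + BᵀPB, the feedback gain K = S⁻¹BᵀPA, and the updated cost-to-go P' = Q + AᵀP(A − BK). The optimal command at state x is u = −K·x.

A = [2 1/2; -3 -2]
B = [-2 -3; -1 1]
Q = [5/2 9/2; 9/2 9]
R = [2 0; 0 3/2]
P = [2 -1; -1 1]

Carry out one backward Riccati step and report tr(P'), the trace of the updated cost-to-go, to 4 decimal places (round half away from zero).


16.0775

BᵀP = [-3.0000 1.0000; -7.0000 4.0000]
S = R + BᵀPB = [2 0; 0 3/2] + [5.0000 10.0000; 10.0000 25.0000] = [7.0000 10.0000; 10.0000 26.5000]
BᵀPA = [-9.0000 -3.5000; -26.0000 -11.5000]
K = S⁻¹·BᵀPA = [0.2515 0.2602; -1.0760 -0.5322]
A−BK = [-0.7251 -0.5760; -1.6725 -1.2076]
AᵀP(A−BK) = [3.2865 2.0058; 2.0058 1.2909]
P' = Q + AᵀP(A−BK) = [5.7865 6.5058; 6.5058 10.2909]
tr(P') = 16.0775


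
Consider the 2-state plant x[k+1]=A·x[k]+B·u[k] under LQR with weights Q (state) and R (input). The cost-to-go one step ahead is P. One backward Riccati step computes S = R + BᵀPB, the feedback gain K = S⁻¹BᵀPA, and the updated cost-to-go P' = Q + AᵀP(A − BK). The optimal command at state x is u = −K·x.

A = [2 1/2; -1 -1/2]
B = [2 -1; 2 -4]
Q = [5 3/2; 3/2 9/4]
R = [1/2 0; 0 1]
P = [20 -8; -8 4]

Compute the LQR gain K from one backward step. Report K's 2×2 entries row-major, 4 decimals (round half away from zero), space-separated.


1.4875 0.4139 0.9572 0.3185

BᵀP = [24.0000 -8.0000; 12.0000 -8.0000]
S = R + BᵀPB = [1/2 0; 0 1] + [32.0000 8.0000; 8.0000 20.0000] = [32.5000 8.0000; 8.0000 21.0000]
BᵀPA = [56.0000 16.0000; 32.0000 10.0000]
K = S⁻¹·BᵀPA = [1.4875 0.4139; 0.9572 0.3185]
A−BK = [-0.0178 -0.0093; -0.1463 -0.0538]
AᵀP(A−BK) = [2.0728 0.6289; 0.6289 0.1924]
P' = Q + AᵀP(A−BK) = [7.0728 2.1289; 2.1289 2.4424]
tr(P') = 9.5152


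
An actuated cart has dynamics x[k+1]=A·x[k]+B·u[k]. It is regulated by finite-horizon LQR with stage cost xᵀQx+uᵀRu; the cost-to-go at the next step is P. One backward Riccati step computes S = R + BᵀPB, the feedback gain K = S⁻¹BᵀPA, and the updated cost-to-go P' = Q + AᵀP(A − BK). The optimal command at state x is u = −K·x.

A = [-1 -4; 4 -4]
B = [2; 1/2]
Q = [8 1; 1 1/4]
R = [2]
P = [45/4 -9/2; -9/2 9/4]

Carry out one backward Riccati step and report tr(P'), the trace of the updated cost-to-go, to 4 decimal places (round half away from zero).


BᵀP = [20.2500 -7.8750]
S = R + BᵀPB = [2] + [36.5625] = [38.5625]
BᵀPA = [-51.7500 -49.5000]
K = S⁻¹·BᵀPA = [-1.3420 -1.2836]
A−BK = [1.6840 -1.4327; 4.6710 -3.3582]
AᵀP(A−BK) = [13.8027 -3.4279; -3.4279 8.4603]
P' = Q + AᵀP(A−BK) = [21.8027 -2.4279; -2.4279 8.7103]
tr(P') = 30.5130

30.5130


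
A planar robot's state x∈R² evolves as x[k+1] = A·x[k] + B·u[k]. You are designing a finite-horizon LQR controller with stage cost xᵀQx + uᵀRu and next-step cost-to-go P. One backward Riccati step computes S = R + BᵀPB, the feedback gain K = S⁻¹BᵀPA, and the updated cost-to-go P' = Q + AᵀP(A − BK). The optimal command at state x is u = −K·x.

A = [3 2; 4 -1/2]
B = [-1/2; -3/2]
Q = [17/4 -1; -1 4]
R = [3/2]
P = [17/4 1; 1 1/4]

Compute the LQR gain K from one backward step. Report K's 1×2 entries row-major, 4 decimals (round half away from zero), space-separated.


BᵀP = [-3.6250 -0.8750]
S = R + BᵀPB = [3/2] + [3.1250] = [4.6250]
BᵀPA = [-14.3750 -6.8125]
K = S⁻¹·BᵀPA = [-3.1081 -1.4730]
A−BK = [1.4459 1.2635; -0.6622 -2.7095]
AᵀP(A−BK) = [21.5709 10.3260; 10.3260 5.0279]
P' = Q + AᵀP(A−BK) = [25.8209 9.3260; 9.3260 9.0279]
tr(P') = 34.8488

-3.1081 -1.4730


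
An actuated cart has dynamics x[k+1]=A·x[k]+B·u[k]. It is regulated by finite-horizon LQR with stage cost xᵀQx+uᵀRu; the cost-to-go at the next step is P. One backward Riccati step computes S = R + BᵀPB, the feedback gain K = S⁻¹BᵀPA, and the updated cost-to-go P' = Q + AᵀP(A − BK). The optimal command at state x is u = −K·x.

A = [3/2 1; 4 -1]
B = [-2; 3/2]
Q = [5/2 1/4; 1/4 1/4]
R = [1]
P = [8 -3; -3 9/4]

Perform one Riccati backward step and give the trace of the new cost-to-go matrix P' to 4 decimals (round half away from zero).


BᵀP = [-20.5000 9.3750]
S = R + BᵀPB = [1] + [55.0625] = [56.0625]
BᵀPA = [6.7500 -29.8750]
K = S⁻¹·BᵀPA = [0.1204 -0.5329]
A−BK = [1.7408 -0.0658; 3.8194 -0.2007]
AᵀP(A−BK) = [17.1873 -0.9030; -0.9030 0.3300]
P' = Q + AᵀP(A−BK) = [19.6873 -0.6530; -0.6530 0.5800]
tr(P') = 20.2673

20.2673


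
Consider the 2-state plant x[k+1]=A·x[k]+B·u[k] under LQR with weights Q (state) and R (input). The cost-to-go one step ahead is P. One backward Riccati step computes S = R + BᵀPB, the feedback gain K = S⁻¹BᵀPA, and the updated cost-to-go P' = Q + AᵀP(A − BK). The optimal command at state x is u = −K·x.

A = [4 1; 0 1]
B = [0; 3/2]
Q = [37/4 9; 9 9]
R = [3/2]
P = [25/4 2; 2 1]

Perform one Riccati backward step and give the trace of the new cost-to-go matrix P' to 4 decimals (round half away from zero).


BᵀP = [3.0000 1.5000]
S = R + BᵀPB = [3/2] + [2.2500] = [3.7500]
BᵀPA = [12.0000 4.5000]
K = S⁻¹·BᵀPA = [3.2000 1.2000]
A−BK = [4.0000 1.0000; -4.8000 -0.8000]
AᵀP(A−BK) = [61.6000 18.6000; 18.6000 5.8500]
P' = Q + AᵀP(A−BK) = [70.8500 27.6000; 27.6000 14.8500]
tr(P') = 85.7000

85.7000


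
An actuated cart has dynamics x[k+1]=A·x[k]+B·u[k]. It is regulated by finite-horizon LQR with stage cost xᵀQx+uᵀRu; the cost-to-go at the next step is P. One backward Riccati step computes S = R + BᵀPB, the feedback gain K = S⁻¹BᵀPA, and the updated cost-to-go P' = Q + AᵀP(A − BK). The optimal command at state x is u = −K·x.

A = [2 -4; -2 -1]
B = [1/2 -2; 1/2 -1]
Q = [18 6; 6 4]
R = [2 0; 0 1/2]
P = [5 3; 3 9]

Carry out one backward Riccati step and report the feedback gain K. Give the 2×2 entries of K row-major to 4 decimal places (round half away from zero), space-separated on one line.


BᵀP = [4.0000 6.0000; -13.0000 -15.0000]
S = R + BᵀPB = [2 0; 0 1/2] + [5.0000 -14.0000; -14.0000 41.0000] = [7.0000 -14.0000; -14.0000 41.5000]
BᵀPA = [-4.0000 -22.0000; 4.0000 67.0000]
K = S⁻¹·BᵀPA = [-1.1640 0.2646; -0.2963 1.7037]
A−BK = [1.9894 -0.7249; -1.7143 0.5714]
AᵀP(A−BK) = [28.5291 -9.7566; -9.7566 4.6720]
P' = Q + AᵀP(A−BK) = [46.5291 -3.7566; -3.7566 8.6720]
tr(P') = 55.2011

-1.1640 0.2646 -0.2963 1.7037


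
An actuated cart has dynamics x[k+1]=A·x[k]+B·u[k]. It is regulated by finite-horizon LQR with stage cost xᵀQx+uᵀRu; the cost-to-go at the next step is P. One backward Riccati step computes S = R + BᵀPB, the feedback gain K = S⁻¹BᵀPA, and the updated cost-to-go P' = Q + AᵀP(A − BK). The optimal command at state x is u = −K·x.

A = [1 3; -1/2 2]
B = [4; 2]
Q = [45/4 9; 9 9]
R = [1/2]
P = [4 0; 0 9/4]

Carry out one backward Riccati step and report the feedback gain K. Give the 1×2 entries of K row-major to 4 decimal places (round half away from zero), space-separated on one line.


BᵀP = [16.0000 4.5000]
S = R + BᵀPB = [1/2] + [73.0000] = [73.5000]
BᵀPA = [13.7500 57.0000]
K = S⁻¹·BᵀPA = [0.1871 0.7755]
A−BK = [0.2517 -0.1020; -0.8741 0.4490]
AᵀP(A−BK) = [1.9902 -0.9133; -0.9133 0.7959]
P' = Q + AᵀP(A−BK) = [13.2402 8.0867; 8.0867 9.7959]
tr(P') = 23.0361

0.1871 0.7755


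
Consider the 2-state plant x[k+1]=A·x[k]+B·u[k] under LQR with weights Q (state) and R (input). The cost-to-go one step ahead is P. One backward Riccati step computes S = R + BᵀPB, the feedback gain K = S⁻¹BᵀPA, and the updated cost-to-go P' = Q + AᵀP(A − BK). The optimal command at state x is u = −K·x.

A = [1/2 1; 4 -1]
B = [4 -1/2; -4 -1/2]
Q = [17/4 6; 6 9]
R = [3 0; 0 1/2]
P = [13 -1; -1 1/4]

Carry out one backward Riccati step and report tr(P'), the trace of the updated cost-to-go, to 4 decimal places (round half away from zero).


BᵀP = [56.0000 -5.0000; -6.0000 0.3750]
S = R + BᵀPB = [3 0; 0 1/2] + [244.0000 -25.5000; -25.5000 2.8125] = [247.0000 -25.5000; -25.5000 3.3125]
BᵀPA = [8.0000 61.0000; -1.5000 -6.3750]
K = S⁻¹·BᵀPA = [-0.0700 0.2352; -0.9914 -0.1139]
A−BK = [0.2841 0.0022; 3.2244 -0.1161]
AᵀP(A−BK) = [2.3226 -0.0525; -0.0525 0.1764]
P' = Q + AᵀP(A−BK) = [6.5726 5.9475; 5.9475 9.1764]
tr(P') = 15.7490

15.7490


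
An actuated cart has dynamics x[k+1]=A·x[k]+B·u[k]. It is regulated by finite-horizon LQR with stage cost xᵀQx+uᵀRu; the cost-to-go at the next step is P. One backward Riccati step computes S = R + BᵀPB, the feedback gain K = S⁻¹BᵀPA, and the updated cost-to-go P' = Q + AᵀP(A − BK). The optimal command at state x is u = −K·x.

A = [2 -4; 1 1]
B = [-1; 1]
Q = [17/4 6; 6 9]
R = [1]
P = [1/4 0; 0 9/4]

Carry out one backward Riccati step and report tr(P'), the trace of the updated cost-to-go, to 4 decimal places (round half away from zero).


BᵀP = [-0.2500 2.2500]
S = R + BᵀPB = [1] + [2.5000] = [3.5000]
BᵀPA = [1.7500 3.2500]
K = S⁻¹·BᵀPA = [0.5000 0.9286]
A−BK = [2.5000 -3.0714; 0.5000 0.0714]
AᵀP(A−BK) = [2.3750 -1.3750; -1.3750 3.2321]
P' = Q + AᵀP(A−BK) = [6.6250 4.6250; 4.6250 12.2321]
tr(P') = 18.8571

18.8571


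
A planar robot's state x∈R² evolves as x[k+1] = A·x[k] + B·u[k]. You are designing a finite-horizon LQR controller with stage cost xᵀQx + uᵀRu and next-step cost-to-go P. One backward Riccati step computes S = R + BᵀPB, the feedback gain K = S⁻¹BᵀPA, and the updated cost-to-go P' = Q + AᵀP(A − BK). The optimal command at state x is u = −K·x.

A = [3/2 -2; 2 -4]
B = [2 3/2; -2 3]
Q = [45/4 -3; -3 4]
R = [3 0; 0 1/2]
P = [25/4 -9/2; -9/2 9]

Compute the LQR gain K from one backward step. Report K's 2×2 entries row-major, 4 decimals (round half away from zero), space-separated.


BᵀP = [21.5000 -27.0000; -4.1250 20.2500]
S = R + BᵀPB = [3 0; 0 1/2] + [97.0000 -48.7500; -48.7500 54.5625] = [100.0000 -48.7500; -48.7500 55.0625]
BᵀPA = [-21.7500 65.0000; 34.3125 -72.7500]
K = S⁻¹·BᵀPA = [0.1518 0.0104; 0.7576 -1.3120]
A−BK = [0.0600 -0.0527; 0.0309 -0.0431]
AᵀP(A−BK) = [0.3705 -0.5050; -0.5050 0.8747]
P' = Q + AᵀP(A−BK) = [11.6205 -3.5050; -3.5050 4.8747]
tr(P') = 16.4952

0.1518 0.0104 0.7576 -1.3120


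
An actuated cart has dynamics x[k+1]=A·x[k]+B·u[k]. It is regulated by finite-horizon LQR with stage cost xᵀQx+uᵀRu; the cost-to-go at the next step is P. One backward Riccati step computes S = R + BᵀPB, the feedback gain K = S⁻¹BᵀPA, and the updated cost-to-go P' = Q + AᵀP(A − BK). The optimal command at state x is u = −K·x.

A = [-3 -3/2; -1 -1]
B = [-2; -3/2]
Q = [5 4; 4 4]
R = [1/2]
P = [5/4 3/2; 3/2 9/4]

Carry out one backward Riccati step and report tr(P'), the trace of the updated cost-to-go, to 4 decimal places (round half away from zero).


10.0010

BᵀP = [-4.7500 -6.3750]
S = R + BᵀPB = [1/2] + [19.0625] = [19.5625]
BᵀPA = [20.6250 13.5000]
K = S⁻¹·BᵀPA = [1.0543 0.6901]
A−BK = [-0.8914 -0.1198; 0.5815 0.0351]
AᵀP(A−BK) = [0.7548 0.3918; 0.3918 0.2462]
P' = Q + AᵀP(A−BK) = [5.7548 4.3918; 4.3918 4.2462]
tr(P') = 10.0010


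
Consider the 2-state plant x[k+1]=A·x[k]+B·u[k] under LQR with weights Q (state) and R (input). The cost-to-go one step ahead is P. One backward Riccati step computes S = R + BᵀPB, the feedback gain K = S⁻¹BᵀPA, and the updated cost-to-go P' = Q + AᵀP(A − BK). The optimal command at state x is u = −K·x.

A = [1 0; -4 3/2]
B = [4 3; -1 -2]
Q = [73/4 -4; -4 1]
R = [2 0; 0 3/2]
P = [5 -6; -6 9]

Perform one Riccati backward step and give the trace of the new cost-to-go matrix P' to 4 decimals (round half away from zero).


BᵀP = [26.0000 -33.0000; 27.0000 -36.0000]
S = R + BᵀPB = [2 0; 0 3/2] + [137.0000 144.0000; 144.0000 153.0000] = [139.0000 144.0000; 144.0000 154.5000]
BᵀPA = [158.0000 -49.5000; 171.0000 -54.0000]
K = S⁻¹·BᵀPA = [-0.2880 0.1734; 1.3753 -0.5112]
A−BK = [-1.9736 0.8398; -1.5375 0.6511]
AᵀP(A−BK) = [7.3408 -2.9939; -2.9939 1.2323]
P' = Q + AᵀP(A−BK) = [25.5908 -6.9939; -6.9939 2.2323]
tr(P') = 27.8230

27.8230


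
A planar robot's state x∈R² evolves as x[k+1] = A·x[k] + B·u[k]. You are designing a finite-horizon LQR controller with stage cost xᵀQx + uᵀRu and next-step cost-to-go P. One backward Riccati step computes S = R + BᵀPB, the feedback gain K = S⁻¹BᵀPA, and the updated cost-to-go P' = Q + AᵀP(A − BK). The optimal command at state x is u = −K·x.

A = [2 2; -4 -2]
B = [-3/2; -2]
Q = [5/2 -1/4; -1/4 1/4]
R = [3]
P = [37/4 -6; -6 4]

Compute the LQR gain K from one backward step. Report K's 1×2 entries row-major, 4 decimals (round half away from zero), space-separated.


-2.0328 -1.5082

BᵀP = [-1.8750 1.0000]
S = R + BᵀPB = [3] + [0.8125] = [3.8125]
BᵀPA = [-7.7500 -5.7500]
K = S⁻¹·BᵀPA = [-2.0328 -1.5082]
A−BK = [-1.0492 -0.2623; -8.0656 -5.0164]
AᵀP(A−BK) = [181.2459 129.3115; 129.3115 92.3279]
P' = Q + AᵀP(A−BK) = [183.7459 129.0615; 129.0615 92.5779]
tr(P') = 276.3238


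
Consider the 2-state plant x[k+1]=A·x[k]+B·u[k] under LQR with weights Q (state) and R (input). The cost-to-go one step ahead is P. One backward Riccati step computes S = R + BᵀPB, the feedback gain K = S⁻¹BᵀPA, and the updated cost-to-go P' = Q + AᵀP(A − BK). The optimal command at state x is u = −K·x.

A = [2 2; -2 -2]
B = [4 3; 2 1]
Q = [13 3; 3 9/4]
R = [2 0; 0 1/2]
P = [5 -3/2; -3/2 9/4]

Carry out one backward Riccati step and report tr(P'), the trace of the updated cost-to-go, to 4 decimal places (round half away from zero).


40.4692

BᵀP = [17.0000 -1.5000; 13.5000 -2.2500]
S = R + BᵀPB = [2 0; 0 1/2] + [65.0000 49.5000; 49.5000 38.2500] = [67.0000 49.5000; 49.5000 38.7500]
BᵀPA = [37.0000 37.0000; 31.5000 31.5000]
K = S⁻¹·BᵀPA = [-0.8596 -0.8596; 1.9110 1.9110]
A−BK = [-0.2945 -0.2945; -2.1918 -2.1918]
AᵀP(A−BK) = [12.6096 12.6096; 12.6096 12.6096]
P' = Q + AᵀP(A−BK) = [25.6096 15.6096; 15.6096 14.8596]
tr(P') = 40.4692


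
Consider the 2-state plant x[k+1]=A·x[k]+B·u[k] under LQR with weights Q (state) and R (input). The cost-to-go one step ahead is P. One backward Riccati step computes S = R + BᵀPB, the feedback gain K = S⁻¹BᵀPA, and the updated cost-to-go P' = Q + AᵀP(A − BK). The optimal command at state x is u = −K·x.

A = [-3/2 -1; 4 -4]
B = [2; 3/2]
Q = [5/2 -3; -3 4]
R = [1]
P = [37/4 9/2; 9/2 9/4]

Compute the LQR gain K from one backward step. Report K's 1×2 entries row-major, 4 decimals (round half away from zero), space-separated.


0.1659 -1.0669

BᵀP = [25.2500 12.3750]
S = R + BᵀPB = [1] + [69.0625] = [70.0625]
BᵀPA = [11.6250 -74.7500]
K = S⁻¹·BᵀPA = [0.1659 -1.0669]
A−BK = [-1.8318 1.1338; 3.7511 -2.3996]
AᵀP(A−BK) = [0.8836 -0.7222; -0.7222 1.4989]
P' = Q + AᵀP(A−BK) = [3.3836 -3.7222; -3.7222 5.4989]
tr(P') = 8.8825


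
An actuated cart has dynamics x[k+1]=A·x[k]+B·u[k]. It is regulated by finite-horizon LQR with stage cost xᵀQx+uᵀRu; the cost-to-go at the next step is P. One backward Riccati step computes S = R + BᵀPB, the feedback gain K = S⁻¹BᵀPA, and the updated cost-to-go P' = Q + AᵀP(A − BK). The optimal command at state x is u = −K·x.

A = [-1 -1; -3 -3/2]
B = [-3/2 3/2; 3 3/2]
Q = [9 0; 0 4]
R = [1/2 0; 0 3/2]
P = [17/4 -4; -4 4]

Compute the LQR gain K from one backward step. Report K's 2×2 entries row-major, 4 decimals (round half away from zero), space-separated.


BᵀP = [-18.3750 18.0000; 0.3750 0.0000]
S = R + BᵀPB = [1/2 0; 0 3/2] + [81.5625 -0.5625; -0.5625 0.5625] = [82.0625 -0.5625; -0.5625 2.0625]
BᵀPA = [-35.6250 -8.6250; -0.3750 -0.3750]
K = S⁻¹·BᵀPA = [-0.4362 -0.1065; -0.3008 -0.2109]
A−BK = [-1.2031 -0.8435; -1.2403 -0.8640]
AᵀP(A−BK) = [0.5982 0.3751; 0.3751 0.2519]
P' = Q + AᵀP(A−BK) = [9.5982 0.3751; 0.3751 4.2519]
tr(P') = 13.8502

-0.4362 -0.1065 -0.3008 -0.2109


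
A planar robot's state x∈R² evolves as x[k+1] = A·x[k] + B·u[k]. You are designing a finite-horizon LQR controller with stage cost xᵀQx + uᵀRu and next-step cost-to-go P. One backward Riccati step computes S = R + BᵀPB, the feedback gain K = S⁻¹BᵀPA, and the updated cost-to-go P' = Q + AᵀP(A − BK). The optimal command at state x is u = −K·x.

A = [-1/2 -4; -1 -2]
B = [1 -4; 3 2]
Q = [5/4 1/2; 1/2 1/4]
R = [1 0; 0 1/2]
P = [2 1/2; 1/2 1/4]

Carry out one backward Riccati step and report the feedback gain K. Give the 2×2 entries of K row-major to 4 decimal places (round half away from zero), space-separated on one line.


-0.2432 -0.8224 0.0864 0.8448

BᵀP = [3.5000 1.2500; -7.0000 -1.5000]
S = R + BᵀPB = [1 0; 0 1/2] + [7.2500 -11.5000; -11.5000 25.0000] = [8.2500 -11.5000; -11.5000 25.5000]
BᵀPA = [-3.0000 -16.5000; 5.0000 31.0000]
K = S⁻¹·BᵀPA = [-0.2432 -0.8224; 0.0864 0.8448]
A−BK = [0.0888 0.2016; -0.4432 -1.2224]
AᵀP(A−BK) = [0.0884 0.3088; 0.3088 1.2416]
P' = Q + AᵀP(A−BK) = [1.3384 0.8088; 0.8088 1.4916]
tr(P') = 2.8300


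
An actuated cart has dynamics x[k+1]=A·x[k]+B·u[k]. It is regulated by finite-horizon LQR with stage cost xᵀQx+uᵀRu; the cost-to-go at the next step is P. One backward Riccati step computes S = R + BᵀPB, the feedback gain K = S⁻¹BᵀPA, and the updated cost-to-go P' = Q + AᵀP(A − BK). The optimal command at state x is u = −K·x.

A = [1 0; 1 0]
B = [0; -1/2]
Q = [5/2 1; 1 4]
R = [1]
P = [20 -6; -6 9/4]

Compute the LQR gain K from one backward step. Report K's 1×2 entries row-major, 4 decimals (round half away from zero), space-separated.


1.2000 0.0000

BᵀP = [3.0000 -1.1250]
S = R + BᵀPB = [1] + [0.5625] = [1.5625]
BᵀPA = [1.8750 0.0000]
K = S⁻¹·BᵀPA = [1.2000 0.0000]
A−BK = [1.0000 0.0000; 1.6000 0.0000]
AᵀP(A−BK) = [8.0000 0.0000; 0.0000 0.0000]
P' = Q + AᵀP(A−BK) = [10.5000 1.0000; 1.0000 4.0000]
tr(P') = 14.5000


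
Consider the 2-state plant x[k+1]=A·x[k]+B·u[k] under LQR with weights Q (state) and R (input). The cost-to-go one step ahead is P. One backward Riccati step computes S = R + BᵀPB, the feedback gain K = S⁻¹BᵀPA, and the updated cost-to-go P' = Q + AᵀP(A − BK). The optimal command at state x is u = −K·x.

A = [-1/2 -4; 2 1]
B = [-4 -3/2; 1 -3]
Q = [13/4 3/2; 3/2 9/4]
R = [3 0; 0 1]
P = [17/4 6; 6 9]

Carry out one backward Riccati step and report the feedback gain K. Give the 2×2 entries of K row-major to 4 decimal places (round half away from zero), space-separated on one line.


0.1281 0.5014 -0.4650 0.2107

BᵀP = [-11.0000 -15.0000; -24.3750 -36.0000]
S = R + BᵀPB = [3 0; 0 1] + [29.0000 61.5000; 61.5000 144.5625] = [32.0000 61.5000; 61.5000 145.5625]
BᵀPA = [-24.5000 29.0000; -59.8125 61.5000]
K = S⁻¹·BᵀPA = [0.1281 0.5014; -0.4650 0.2107]
A−BK = [-0.6851 -1.6786; 0.4768 1.1307]
AᵀP(A−BK) = [0.3865 0.3843; 0.3843 1.5041]
P' = Q + AᵀP(A−BK) = [3.6365 1.8843; 1.8843 3.7541]
tr(P') = 7.3905


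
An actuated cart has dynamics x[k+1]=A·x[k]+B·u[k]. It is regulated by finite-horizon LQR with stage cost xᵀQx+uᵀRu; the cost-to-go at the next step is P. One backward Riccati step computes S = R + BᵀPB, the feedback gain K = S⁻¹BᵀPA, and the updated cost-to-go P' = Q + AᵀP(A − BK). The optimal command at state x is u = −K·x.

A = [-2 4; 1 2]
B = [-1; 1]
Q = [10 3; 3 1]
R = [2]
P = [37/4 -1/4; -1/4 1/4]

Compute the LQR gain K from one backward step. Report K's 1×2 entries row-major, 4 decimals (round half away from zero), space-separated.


1.6250 -3.0833

BᵀP = [-9.5000 0.5000]
S = R + BᵀPB = [2] + [10.0000] = [12.0000]
BᵀPA = [19.5000 -37.0000]
K = S⁻¹·BᵀPA = [1.6250 -3.0833]
A−BK = [-0.3750 0.9167; -0.6250 5.0833]
AᵀP(A−BK) = [6.5625 -13.3750; -13.3750 30.9167]
P' = Q + AᵀP(A−BK) = [16.5625 -10.3750; -10.3750 31.9167]
tr(P') = 48.4792


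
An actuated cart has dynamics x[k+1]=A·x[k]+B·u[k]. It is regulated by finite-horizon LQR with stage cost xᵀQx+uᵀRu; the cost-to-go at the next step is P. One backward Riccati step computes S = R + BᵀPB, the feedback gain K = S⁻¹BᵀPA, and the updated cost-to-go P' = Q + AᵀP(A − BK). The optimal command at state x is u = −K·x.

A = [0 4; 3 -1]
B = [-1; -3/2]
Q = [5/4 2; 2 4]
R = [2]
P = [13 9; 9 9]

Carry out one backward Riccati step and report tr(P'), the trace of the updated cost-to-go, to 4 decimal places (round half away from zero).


BᵀP = [-26.5000 -22.5000]
S = R + BᵀPB = [2] + [60.2500] = [62.2500]
BᵀPA = [-67.5000 -83.5000]
K = S⁻¹·BᵀPA = [-1.0843 -1.3414]
A−BK = [-1.0843 2.6586; 1.3735 -3.0120]
AᵀP(A−BK) = [7.8072 -9.5422; -9.5422 32.9960]
P' = Q + AᵀP(A−BK) = [9.0572 -7.5422; -7.5422 36.9960]
tr(P') = 46.0532

46.0532


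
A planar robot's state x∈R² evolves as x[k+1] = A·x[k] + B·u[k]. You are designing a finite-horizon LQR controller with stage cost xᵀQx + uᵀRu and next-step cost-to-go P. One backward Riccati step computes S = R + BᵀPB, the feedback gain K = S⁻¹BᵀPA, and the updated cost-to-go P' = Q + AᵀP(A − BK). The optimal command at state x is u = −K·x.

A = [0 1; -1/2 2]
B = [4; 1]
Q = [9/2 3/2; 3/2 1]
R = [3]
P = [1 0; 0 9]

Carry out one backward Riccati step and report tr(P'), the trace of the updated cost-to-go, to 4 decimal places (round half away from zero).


26.7411

BᵀP = [4.0000 9.0000]
S = R + BᵀPB = [3] + [25.0000] = [28.0000]
BᵀPA = [-4.5000 22.0000]
K = S⁻¹·BᵀPA = [-0.1607 0.7857]
A−BK = [0.6429 -2.1429; -0.3393 1.2143]
AᵀP(A−BK) = [1.5268 -5.4643; -5.4643 19.7143]
P' = Q + AᵀP(A−BK) = [6.0268 -3.9643; -3.9643 20.7143]
tr(P') = 26.7411


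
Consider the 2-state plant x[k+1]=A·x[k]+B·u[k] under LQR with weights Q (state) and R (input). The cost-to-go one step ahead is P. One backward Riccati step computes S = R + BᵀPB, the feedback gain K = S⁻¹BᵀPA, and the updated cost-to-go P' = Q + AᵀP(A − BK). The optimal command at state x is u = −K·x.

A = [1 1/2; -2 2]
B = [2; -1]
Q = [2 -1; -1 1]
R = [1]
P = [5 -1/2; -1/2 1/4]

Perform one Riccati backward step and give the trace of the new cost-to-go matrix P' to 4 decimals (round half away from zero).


4.6559

BᵀP = [10.5000 -1.2500]
S = R + BᵀPB = [1] + [22.2500] = [23.2500]
BᵀPA = [13.0000 2.7500]
K = S⁻¹·BᵀPA = [0.5591 0.1183]
A−BK = [-0.1183 0.2634; -1.4409 2.1183]
AᵀP(A−BK) = [0.7312 -0.5376; -0.5376 0.9247]
P' = Q + AᵀP(A−BK) = [2.7312 -1.5376; -1.5376 1.9247]
tr(P') = 4.6559


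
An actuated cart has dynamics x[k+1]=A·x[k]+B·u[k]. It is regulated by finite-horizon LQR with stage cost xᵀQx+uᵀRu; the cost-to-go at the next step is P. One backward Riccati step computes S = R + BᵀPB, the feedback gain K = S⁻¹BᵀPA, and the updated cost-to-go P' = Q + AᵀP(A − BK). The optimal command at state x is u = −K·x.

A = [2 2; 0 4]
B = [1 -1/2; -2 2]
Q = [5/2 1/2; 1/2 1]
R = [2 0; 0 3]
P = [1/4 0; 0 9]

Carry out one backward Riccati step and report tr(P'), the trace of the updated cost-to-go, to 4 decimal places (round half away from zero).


BᵀP = [0.2500 -18.0000; -0.1250 18.0000]
S = R + BᵀPB = [2 0; 0 3] + [36.2500 -36.1250; -36.1250 36.0625] = [38.2500 -36.1250; -36.1250 39.0625]
BᵀPA = [0.5000 -71.5000; -0.2500 71.7500]
K = S⁻¹·BᵀPA = [0.0555 -1.0628; 0.0449 0.8539]
A−BK = [1.9670 3.4898; 0.0212 0.1666]
AᵀP(A−BK) = [0.9835 1.7449; 1.7449 7.7409]
P' = Q + AᵀP(A−BK) = [3.4835 2.2449; 2.2449 8.7409]
tr(P') = 12.2244

12.2244


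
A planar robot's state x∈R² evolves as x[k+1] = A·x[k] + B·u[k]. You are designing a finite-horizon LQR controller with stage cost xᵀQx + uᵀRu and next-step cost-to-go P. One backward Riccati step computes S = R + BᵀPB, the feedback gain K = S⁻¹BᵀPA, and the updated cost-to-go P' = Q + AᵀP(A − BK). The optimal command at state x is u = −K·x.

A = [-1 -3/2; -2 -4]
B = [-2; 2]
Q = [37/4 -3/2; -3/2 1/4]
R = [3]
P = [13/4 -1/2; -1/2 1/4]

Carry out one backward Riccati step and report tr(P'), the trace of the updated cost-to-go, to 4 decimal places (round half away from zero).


14.7857

BᵀP = [-7.5000 1.5000]
S = R + BᵀPB = [3] + [18.0000] = [21.0000]
BᵀPA = [4.5000 5.2500]
K = S⁻¹·BᵀPA = [0.2143 0.2500]
A−BK = [-0.5714 -1.0000; -2.4286 -4.5000]
AᵀP(A−BK) = [1.2857 2.2500; 2.2500 4.0000]
P' = Q + AᵀP(A−BK) = [10.5357 0.7500; 0.7500 4.2500]
tr(P') = 14.7857


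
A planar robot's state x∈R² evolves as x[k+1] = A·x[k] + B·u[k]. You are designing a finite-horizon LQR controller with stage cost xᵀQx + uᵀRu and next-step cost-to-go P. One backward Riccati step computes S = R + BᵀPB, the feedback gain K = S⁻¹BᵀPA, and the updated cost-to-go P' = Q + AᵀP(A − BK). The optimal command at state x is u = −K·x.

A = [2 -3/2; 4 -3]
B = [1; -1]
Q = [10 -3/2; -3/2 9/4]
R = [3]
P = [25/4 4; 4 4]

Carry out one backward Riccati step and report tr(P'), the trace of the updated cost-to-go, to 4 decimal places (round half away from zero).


245.2857

BᵀP = [2.2500 0.0000]
S = R + BᵀPB = [3] + [2.2500] = [5.2500]
BᵀPA = [4.5000 -3.3750]
K = S⁻¹·BᵀPA = [0.8571 -0.6429]
A−BK = [1.1429 -0.8571; 4.8571 -3.6429]
AᵀP(A−BK) = [149.1429 -111.8571; -111.8571 83.8929]
P' = Q + AᵀP(A−BK) = [159.1429 -113.3571; -113.3571 86.1429]
tr(P') = 245.2857


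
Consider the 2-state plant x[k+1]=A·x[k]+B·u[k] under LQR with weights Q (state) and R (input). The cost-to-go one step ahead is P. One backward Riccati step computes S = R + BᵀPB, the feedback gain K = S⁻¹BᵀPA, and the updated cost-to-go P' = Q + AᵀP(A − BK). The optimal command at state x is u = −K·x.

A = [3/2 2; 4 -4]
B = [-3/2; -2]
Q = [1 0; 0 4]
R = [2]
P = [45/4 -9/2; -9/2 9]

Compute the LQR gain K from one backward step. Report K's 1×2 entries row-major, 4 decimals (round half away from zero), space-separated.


BᵀP = [-7.8750 -11.2500]
S = R + BᵀPB = [2] + [34.3125] = [36.3125]
BᵀPA = [-56.8125 29.2500]
K = S⁻¹·BᵀPA = [-1.5645 0.8055]
A−BK = [-0.8468 3.2083; 0.8709 -2.3890]
AᵀP(A−BK) = [26.4269 -73.4871; -73.4871 237.4389]
P' = Q + AᵀP(A−BK) = [27.4269 -73.4871; -73.4871 241.4389]
tr(P') = 268.8657

-1.5645 0.8055


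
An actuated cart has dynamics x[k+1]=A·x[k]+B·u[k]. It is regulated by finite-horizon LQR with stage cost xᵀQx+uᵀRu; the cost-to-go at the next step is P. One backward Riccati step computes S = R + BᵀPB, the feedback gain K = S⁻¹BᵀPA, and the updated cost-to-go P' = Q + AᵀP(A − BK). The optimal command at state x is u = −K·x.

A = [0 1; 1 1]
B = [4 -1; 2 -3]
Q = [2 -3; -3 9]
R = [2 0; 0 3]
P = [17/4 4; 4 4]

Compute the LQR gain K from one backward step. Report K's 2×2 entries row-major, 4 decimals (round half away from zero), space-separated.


BᵀP = [25.0000 24.0000; -16.2500 -16.0000]
S = R + BᵀPB = [2 0; 0 3] + [148.0000 -97.0000; -97.0000 64.2500] = [150.0000 -97.0000; -97.0000 67.2500]
BᵀPA = [24.0000 49.0000; -16.0000 -32.2500]
K = S⁻¹·BᵀPA = [0.0914 0.2461; -0.1061 -0.1245]
A−BK = [-0.4716 -0.1091; 0.4989 0.1341]
AᵀP(A−BK) = [0.1091 0.1002; 0.1002 0.1732]
P' = Q + AᵀP(A−BK) = [2.1091 -2.8998; -2.8998 9.1732]
tr(P') = 11.2822

0.0914 0.2461 -0.1061 -0.1245


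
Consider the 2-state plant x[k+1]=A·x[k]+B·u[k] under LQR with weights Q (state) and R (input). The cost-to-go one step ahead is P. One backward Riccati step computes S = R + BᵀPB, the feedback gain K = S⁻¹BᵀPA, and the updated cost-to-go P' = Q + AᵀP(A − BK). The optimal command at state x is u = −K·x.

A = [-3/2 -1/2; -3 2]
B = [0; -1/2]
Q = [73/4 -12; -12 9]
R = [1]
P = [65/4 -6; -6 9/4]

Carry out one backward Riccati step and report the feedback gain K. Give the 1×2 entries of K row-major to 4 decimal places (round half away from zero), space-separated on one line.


-0.7200 -2.4000

BᵀP = [3.0000 -1.1250]
S = R + BᵀPB = [1] + [0.5625] = [1.5625]
BᵀPA = [-1.1250 -3.7500]
K = S⁻¹·BᵀPA = [-0.7200 -2.4000]
A−BK = [-1.5000 -0.5000; -3.3600 0.8000]
AᵀP(A−BK) = [2.0025 4.9875; 4.9875 16.0625]
P' = Q + AᵀP(A−BK) = [20.2525 -7.0125; -7.0125 25.0625]
tr(P') = 45.3150


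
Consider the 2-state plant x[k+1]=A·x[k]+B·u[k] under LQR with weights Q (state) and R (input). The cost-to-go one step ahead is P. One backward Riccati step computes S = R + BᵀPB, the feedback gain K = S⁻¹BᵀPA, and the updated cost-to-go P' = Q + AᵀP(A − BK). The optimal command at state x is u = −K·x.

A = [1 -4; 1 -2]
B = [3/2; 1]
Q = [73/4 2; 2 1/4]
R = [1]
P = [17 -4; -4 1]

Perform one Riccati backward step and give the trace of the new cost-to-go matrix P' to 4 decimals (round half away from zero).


26.4027

BᵀP = [21.5000 -5.0000]
S = R + BᵀPB = [1] + [27.2500] = [28.2500]
BᵀPA = [16.5000 -76.0000]
K = S⁻¹·BᵀPA = [0.5841 -2.6903]
A−BK = [0.1239 0.0354; 0.4159 0.6903]
AᵀP(A−BK) = [0.3628 -1.6106; -1.6106 7.5398]
P' = Q + AᵀP(A−BK) = [18.6128 0.3894; 0.3894 7.7898]
tr(P') = 26.4027
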